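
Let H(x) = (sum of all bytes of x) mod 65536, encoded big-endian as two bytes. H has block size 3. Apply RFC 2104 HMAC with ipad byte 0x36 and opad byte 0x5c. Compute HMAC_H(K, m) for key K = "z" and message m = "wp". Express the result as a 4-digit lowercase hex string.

Key "z" = 7a is 1 byte ≤ B = 3; zero-pad to 3 bytes: K' = 7a 00 00.
K' ⊕ ipad = 4c 36 36.  K' ⊕ opad = 26 5c 5c.
Inner input = (K'⊕ipad) ∥ m = 4c 36 36 ∥ 77 70.
Inner hash: sum = 76+54+54+119+112 = 415 → 01 9f.
Outer input = (K'⊕opad) ∥ inner = 26 5c 5c ∥ 01 9f.
Outer hash (tag): sum = 38+92+92+1+159 = 382 → 01 7e.

017e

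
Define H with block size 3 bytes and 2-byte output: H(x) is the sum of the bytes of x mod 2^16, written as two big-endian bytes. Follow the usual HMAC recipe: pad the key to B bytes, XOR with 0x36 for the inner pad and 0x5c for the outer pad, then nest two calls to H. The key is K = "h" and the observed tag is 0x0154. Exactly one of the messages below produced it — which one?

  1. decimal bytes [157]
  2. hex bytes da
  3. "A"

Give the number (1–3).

Key "h" = 68 is 1 byte ≤ B = 3; zero-pad to 3 bytes: K' = 68 00 00.
K' ⊕ ipad = 5e 36 36; K' ⊕ opad = 34 5c 5c.
m1: inner = H(5e 36 36 9d) = 01 67; tag = H(34 5c 5c 01 67) = 0154 ← matches
m2: inner = H(5e 36 36 da) = 01 a4; tag = H(34 5c 5c 01 a4) = 0191
m3: inner = H(5e 36 36 41) = 01 0b; tag = H(34 5c 5c 01 0b) = 00f8

1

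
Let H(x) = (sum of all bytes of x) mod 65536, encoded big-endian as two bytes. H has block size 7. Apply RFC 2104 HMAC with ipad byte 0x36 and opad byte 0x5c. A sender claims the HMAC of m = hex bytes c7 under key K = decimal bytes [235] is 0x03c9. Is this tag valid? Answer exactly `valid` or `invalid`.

Key decimal bytes [235] = eb is 1 byte ≤ B = 7; zero-pad to 7 bytes: K' = eb 00 00 00 00 00 00.
K' ⊕ ipad = dd 36 36 36 36 36 36; K' ⊕ opad = b7 5c 5c 5c 5c 5c 5c.
Inner hash: sum = 221+54+54+54+54+54+54+199 = 744 → 02 e8.
Outer hash (recomputed tag): sum = 183+92+92+92+92+92+92+2+232 = 969 → 03 c9.
Recomputed tag = 03c9; claimed = 03c9 → match.

valid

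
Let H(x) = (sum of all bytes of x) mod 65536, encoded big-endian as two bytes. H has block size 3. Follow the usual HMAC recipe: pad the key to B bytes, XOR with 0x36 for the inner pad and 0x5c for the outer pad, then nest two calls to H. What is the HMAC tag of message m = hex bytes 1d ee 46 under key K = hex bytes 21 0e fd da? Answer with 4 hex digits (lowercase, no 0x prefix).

0200

Key hex bytes 21 0e fd da is 4 bytes > B = 3, so hash it first: H(key) = 02 06, then zero-pad to 3 bytes: K' = 02 06 00.
K' ⊕ ipad = 34 30 36.  K' ⊕ opad = 5e 5a 5c.
Inner input = (K'⊕ipad) ∥ m = 34 30 36 ∥ 1d ee 46.
Inner hash: sum = 52+48+54+29+238+70 = 491 → 01 eb.
Outer input = (K'⊕opad) ∥ inner = 5e 5a 5c ∥ 01 eb.
Outer hash (tag): sum = 94+90+92+1+235 = 512 → 02 00.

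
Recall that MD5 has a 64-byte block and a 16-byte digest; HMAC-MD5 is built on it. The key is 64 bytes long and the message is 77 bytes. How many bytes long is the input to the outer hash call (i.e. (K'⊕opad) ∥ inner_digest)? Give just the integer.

Key is 64 ≤ 64 bytes, zero-padded: |K'| = 64.
Outer input = (K'⊕opad) ∥ H(inner) → 64 + 16 = 80 bytes.

80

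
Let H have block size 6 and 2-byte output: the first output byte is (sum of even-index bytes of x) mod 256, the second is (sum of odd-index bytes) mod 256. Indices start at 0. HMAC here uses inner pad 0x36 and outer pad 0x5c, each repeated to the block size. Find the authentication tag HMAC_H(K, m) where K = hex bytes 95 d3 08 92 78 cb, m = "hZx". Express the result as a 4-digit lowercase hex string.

Key hex bytes 95 d3 08 92 78 cb is exactly B = 6 bytes: K' = 95 d3 08 92 78 cb.
K' ⊕ ipad = a3 e5 3e a4 4e fd.  K' ⊕ opad = c9 8f 54 ce 24 97.
Inner input = (K'⊕ipad) ∥ m = a3 e5 3e a4 4e fd ∥ 68 5a 78.
Inner hash: even-index sum = 527 mod 256 = 15; odd-index sum = 736 mod 256 = 224 → 0f e0.
Outer input = (K'⊕opad) ∥ inner = c9 8f 54 ce 24 97 ∥ 0f e0.
Outer hash (tag): even-index sum = 336 mod 256 = 80; odd-index sum = 724 mod 256 = 212 → 50 d4.

50d4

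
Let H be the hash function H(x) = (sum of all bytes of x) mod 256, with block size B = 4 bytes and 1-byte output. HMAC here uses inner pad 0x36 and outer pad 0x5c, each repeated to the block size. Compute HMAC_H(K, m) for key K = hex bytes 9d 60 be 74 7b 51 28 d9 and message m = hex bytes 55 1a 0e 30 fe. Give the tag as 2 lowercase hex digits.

cb

Key hex bytes 9d 60 be 74 7b 51 28 d9 is 8 bytes > B = 4, so hash it first: H(key) = fc, then zero-pad to 4 bytes: K' = fc 00 00 00.
K' ⊕ ipad = ca 36 36 36.  K' ⊕ opad = a0 5c 5c 5c.
Inner input = (K'⊕ipad) ∥ m = ca 36 36 36 ∥ 55 1a 0e 30 fe.
Inner hash: sum = 202+54+54+54+85+26+14+48+254 = 791; mod 256 = 23 → 17.
Outer input = (K'⊕opad) ∥ inner = a0 5c 5c 5c ∥ 17.
Outer hash (tag): sum = 160+92+92+92+23 = 459; mod 256 = 203 → cb.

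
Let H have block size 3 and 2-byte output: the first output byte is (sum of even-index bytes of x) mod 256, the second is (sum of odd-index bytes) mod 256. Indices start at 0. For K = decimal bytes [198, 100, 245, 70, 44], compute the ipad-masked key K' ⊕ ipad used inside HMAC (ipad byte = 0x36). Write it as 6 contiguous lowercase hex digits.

Key decimal bytes [198, 100, 245, 70, 44] = c6 64 f5 46 2c is 5 bytes > B = 3, so hash it first: H(key) = e7 aa, then zero-pad to 3 bytes: K' = e7 aa 00.
XOR each byte with 0x36: e7⊕36=d1, aa⊕36=9c, 00⊕36=36.

d19c36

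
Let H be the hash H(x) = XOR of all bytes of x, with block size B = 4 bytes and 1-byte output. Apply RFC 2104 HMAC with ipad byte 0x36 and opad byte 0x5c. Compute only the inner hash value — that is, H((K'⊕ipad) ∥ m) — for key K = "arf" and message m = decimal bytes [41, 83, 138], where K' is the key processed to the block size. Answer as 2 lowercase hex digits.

85

Key "arf" = 61 72 66 is 3 bytes ≤ B = 4; zero-pad to 4 bytes: K' = 61 72 66 00.
K' ⊕ ipad = 57 44 50 36.
Inner input = 57 44 50 36 ∥ 29 53 8a.
Inner hash: XOR 57⊕44⊕50⊕36⊕29⊕53⊕8a = 85.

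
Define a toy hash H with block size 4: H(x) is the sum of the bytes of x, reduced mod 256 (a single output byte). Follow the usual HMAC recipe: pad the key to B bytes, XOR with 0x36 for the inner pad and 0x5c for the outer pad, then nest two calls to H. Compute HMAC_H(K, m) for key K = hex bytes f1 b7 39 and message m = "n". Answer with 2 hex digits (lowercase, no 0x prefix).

Key hex bytes f1 b7 39 is 3 bytes ≤ B = 4; zero-pad to 4 bytes: K' = f1 b7 39 00.
K' ⊕ ipad = c7 81 0f 36.  K' ⊕ opad = ad eb 65 5c.
Inner input = (K'⊕ipad) ∥ m = c7 81 0f 36 ∥ 6e.
Inner hash: sum = 199+129+15+54+110 = 507; mod 256 = 251 → fb.
Outer input = (K'⊕opad) ∥ inner = ad eb 65 5c ∥ fb.
Outer hash (tag): sum = 173+235+101+92+251 = 852; mod 256 = 84 → 54.

54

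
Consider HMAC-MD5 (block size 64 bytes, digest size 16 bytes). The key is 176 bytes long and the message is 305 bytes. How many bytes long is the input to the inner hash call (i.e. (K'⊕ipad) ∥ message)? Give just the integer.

369

Key is 176 > 64 bytes, so it is hashed to 16 bytes then zero-padded to 64: |K'| = 64.
Inner input = (K'⊕ipad) ∥ m → 64 + 305 = 369 bytes.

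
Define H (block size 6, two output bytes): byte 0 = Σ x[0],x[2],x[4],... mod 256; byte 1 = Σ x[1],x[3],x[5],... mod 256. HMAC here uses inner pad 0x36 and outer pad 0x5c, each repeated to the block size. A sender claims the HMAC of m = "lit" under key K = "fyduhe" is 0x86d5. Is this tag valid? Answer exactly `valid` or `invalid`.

Key "fyduhe" = 66 79 64 75 68 65 is exactly B = 6 bytes: K' = 66 79 64 75 68 65.
K' ⊕ ipad = 50 4f 52 43 5e 53; K' ⊕ opad = 3a 25 38 29 34 39.
Inner hash: even-index sum = 480 mod 256 = 224; odd-index sum = 334 mod 256 = 78 → e0 4e.
Outer hash (recomputed tag): even-index sum = 390 mod 256 = 134; odd-index sum = 213 mod 256 = 213 → 86 d5.
Recomputed tag = 86d5; claimed = 86d5 → match.

valid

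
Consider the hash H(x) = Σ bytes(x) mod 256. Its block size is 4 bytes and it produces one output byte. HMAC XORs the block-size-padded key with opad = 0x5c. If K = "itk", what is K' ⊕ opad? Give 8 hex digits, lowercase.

Key "itk" = 69 74 6b is 3 bytes ≤ B = 4; zero-pad to 4 bytes: K' = 69 74 6b 00.
XOR each byte with 0x5c: 69⊕5c=35, 74⊕5c=28, 6b⊕5c=37, 00⊕5c=5c.

3528375c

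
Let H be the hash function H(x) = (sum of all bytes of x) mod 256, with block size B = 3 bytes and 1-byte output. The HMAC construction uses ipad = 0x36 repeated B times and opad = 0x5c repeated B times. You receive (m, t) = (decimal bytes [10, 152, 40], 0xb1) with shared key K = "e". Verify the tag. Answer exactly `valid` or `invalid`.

Key "e" = 65 is 1 byte ≤ B = 3; zero-pad to 3 bytes: K' = 65 00 00.
K' ⊕ ipad = 53 36 36; K' ⊕ opad = 39 5c 5c.
Inner hash: sum = 83+54+54+10+152+40 = 393; mod 256 = 137 → 89.
Outer hash (recomputed tag): sum = 57+92+92+137 = 378; mod 256 = 122 → 7a.
Recomputed tag = 7a; claimed = b1 → mismatch.

invalid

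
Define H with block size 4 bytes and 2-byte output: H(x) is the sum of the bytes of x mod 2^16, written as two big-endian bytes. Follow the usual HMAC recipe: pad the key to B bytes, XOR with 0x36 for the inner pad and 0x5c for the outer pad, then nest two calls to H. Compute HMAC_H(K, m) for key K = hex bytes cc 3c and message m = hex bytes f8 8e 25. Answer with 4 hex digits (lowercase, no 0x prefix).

Key hex bytes cc 3c is 2 bytes ≤ B = 4; zero-pad to 4 bytes: K' = cc 3c 00 00.
K' ⊕ ipad = fa 0a 36 36.  K' ⊕ opad = 90 60 5c 5c.
Inner input = (K'⊕ipad) ∥ m = fa 0a 36 36 ∥ f8 8e 25.
Inner hash: sum = 250+10+54+54+248+142+37 = 795 → 03 1b.
Outer input = (K'⊕opad) ∥ inner = 90 60 5c 5c ∥ 03 1b.
Outer hash (tag): sum = 144+96+92+92+3+27 = 454 → 01 c6.

01c6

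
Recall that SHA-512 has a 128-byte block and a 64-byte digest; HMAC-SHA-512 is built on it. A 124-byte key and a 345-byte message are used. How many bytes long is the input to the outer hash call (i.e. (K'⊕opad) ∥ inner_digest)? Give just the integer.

192

Key is 124 ≤ 128 bytes, zero-padded: |K'| = 128.
Outer input = (K'⊕opad) ∥ H(inner) → 128 + 64 = 192 bytes.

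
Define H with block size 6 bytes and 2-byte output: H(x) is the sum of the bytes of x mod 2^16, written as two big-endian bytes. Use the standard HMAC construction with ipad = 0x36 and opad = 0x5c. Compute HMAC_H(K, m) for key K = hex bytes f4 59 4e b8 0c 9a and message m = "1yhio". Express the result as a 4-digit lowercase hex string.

02c5

Key hex bytes f4 59 4e b8 0c 9a is exactly B = 6 bytes: K' = f4 59 4e b8 0c 9a.
K' ⊕ ipad = c2 6f 78 8e 3a ac.  K' ⊕ opad = a8 05 12 e4 50 c6.
Inner input = (K'⊕ipad) ∥ m = c2 6f 78 8e 3a ac ∥ 31 79 68 69 6f.
Inner hash: sum = 194+111+120+142+58+172+49+121+104+105+111 = 1287 → 05 07.
Outer input = (K'⊕opad) ∥ inner = a8 05 12 e4 50 c6 ∥ 05 07.
Outer hash (tag): sum = 168+5+18+228+80+198+5+7 = 709 → 02 c5.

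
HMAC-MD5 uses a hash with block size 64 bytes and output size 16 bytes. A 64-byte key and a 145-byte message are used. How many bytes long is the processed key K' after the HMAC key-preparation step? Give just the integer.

Key is 64 ≤ 64 bytes, zero-padded: |K'| = 64.

64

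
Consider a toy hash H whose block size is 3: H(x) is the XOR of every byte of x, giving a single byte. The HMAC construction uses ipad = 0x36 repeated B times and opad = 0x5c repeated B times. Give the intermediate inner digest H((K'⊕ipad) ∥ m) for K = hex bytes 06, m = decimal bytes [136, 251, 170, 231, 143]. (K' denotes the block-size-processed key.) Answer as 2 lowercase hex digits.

81

Key hex bytes 06 is 1 byte ≤ B = 3; zero-pad to 3 bytes: K' = 06 00 00.
K' ⊕ ipad = 30 36 36.
Inner input = 30 36 36 ∥ 88 fb aa e7 8f.
Inner hash: XOR 30⊕36⊕36⊕88⊕fb⊕aa⊕e7⊕8f = 81.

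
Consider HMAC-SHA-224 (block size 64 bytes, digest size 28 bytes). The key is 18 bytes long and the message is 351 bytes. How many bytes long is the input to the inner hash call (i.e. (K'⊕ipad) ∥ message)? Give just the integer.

415

Key is 18 ≤ 64 bytes, zero-padded: |K'| = 64.
Inner input = (K'⊕ipad) ∥ m → 64 + 351 = 415 bytes.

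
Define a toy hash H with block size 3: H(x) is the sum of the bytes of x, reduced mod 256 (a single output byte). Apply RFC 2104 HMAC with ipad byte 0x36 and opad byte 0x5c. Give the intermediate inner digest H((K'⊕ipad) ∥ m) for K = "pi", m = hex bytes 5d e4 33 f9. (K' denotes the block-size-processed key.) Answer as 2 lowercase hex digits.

Key "pi" = 70 69 is 2 bytes ≤ B = 3; zero-pad to 3 bytes: K' = 70 69 00.
K' ⊕ ipad = 46 5f 36.
Inner input = 46 5f 36 ∥ 5d e4 33 f9.
Inner hash: sum = 70+95+54+93+228+51+249 = 840; mod 256 = 72 → 48.

48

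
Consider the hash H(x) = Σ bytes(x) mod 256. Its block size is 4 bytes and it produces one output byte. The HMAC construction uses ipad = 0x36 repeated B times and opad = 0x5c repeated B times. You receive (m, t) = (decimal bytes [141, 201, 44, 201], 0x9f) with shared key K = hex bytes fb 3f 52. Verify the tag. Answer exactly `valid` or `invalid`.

invalid

Key hex bytes fb 3f 52 is 3 bytes ≤ B = 4; zero-pad to 4 bytes: K' = fb 3f 52 00.
K' ⊕ ipad = cd 09 64 36; K' ⊕ opad = a7 63 0e 5c.
Inner hash: sum = 205+9+100+54+141+201+44+201 = 955; mod 256 = 187 → bb.
Outer hash (recomputed tag): sum = 167+99+14+92+187 = 559; mod 256 = 47 → 2f.
Recomputed tag = 2f; claimed = 9f → mismatch.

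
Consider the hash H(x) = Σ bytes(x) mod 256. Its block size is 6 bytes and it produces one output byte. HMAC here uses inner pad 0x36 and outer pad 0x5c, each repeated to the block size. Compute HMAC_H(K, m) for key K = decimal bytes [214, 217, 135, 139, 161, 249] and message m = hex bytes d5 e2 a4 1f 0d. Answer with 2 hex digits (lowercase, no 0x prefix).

Key decimal bytes [214, 217, 135, 139, 161, 249] = d6 d9 87 8b a1 f9 is exactly B = 6 bytes: K' = d6 d9 87 8b a1 f9.
K' ⊕ ipad = e0 ef b1 bd 97 cf.  K' ⊕ opad = 8a 85 db d7 fd a5.
Inner input = (K'⊕ipad) ∥ m = e0 ef b1 bd 97 cf ∥ d5 e2 a4 1f 0d.
Inner hash: sum = 224+239+177+189+151+207+213+226+164+31+13 = 1834; mod 256 = 42 → 2a.
Outer input = (K'⊕opad) ∥ inner = 8a 85 db d7 fd a5 ∥ 2a.
Outer hash (tag): sum = 138+133+219+215+253+165+42 = 1165; mod 256 = 141 → 8d.

8d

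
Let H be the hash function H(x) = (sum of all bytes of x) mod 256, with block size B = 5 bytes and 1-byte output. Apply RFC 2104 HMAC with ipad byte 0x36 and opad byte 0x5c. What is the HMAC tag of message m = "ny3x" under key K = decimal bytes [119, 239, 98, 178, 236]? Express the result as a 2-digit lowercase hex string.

18

Key decimal bytes [119, 239, 98, 178, 236] = 77 ef 62 b2 ec is exactly B = 5 bytes: K' = 77 ef 62 b2 ec.
K' ⊕ ipad = 41 d9 54 84 da.  K' ⊕ opad = 2b b3 3e ee b0.
Inner input = (K'⊕ipad) ∥ m = 41 d9 54 84 da ∥ 6e 79 33 78.
Inner hash: sum = 65+217+84+132+218+110+121+51+120 = 1118; mod 256 = 94 → 5e.
Outer input = (K'⊕opad) ∥ inner = 2b b3 3e ee b0 ∥ 5e.
Outer hash (tag): sum = 43+179+62+238+176+94 = 792; mod 256 = 24 → 18.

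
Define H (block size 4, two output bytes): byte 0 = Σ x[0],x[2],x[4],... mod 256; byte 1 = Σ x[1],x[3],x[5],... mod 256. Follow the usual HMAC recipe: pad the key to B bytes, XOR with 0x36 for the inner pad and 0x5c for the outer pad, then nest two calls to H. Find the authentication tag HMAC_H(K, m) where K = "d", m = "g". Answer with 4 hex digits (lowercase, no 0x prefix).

Key "d" = 64 is 1 byte ≤ B = 4; zero-pad to 4 bytes: K' = 64 00 00 00.
K' ⊕ ipad = 52 36 36 36.  K' ⊕ opad = 38 5c 5c 5c.
Inner input = (K'⊕ipad) ∥ m = 52 36 36 36 ∥ 67.
Inner hash: even-index sum = 239 mod 256 = 239; odd-index sum = 108 mod 256 = 108 → ef 6c.
Outer input = (K'⊕opad) ∥ inner = 38 5c 5c 5c ∥ ef 6c.
Outer hash (tag): even-index sum = 387 mod 256 = 131; odd-index sum = 292 mod 256 = 36 → 83 24.

8324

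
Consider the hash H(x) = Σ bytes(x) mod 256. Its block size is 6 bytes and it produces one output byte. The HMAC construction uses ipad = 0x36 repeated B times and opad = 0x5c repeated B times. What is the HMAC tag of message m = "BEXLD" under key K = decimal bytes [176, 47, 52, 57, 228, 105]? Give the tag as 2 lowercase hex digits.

Key decimal bytes [176, 47, 52, 57, 228, 105] = b0 2f 34 39 e4 69 is exactly B = 6 bytes: K' = b0 2f 34 39 e4 69.
K' ⊕ ipad = 86 19 02 0f d2 5f.  K' ⊕ opad = ec 73 68 65 b8 35.
Inner input = (K'⊕ipad) ∥ m = 86 19 02 0f d2 5f ∥ 42 45 58 4c 44.
Inner hash: sum = 134+25+2+15+210+95+66+69+88+76+68 = 848; mod 256 = 80 → 50.
Outer input = (K'⊕opad) ∥ inner = ec 73 68 65 b8 35 ∥ 50.
Outer hash (tag): sum = 236+115+104+101+184+53+80 = 873; mod 256 = 105 → 69.

69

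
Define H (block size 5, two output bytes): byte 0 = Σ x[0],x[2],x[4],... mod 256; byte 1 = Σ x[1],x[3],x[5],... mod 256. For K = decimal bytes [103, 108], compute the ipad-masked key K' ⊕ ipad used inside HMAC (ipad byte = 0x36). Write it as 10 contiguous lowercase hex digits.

Key decimal bytes [103, 108] = 67 6c is 2 bytes ≤ B = 5; zero-pad to 5 bytes: K' = 67 6c 00 00 00.
XOR each byte with 0x36: 67⊕36=51, 6c⊕36=5a, 00⊕36=36, 00⊕36=36, 00⊕36=36.

515a363636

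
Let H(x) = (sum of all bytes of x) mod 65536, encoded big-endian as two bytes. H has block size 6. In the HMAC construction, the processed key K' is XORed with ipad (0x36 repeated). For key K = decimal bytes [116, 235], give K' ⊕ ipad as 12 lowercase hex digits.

Key decimal bytes [116, 235] = 74 eb is 2 bytes ≤ B = 6; zero-pad to 6 bytes: K' = 74 eb 00 00 00 00.
XOR each byte with 0x36: 74⊕36=42, eb⊕36=dd, 00⊕36=36, 00⊕36=36, 00⊕36=36, 00⊕36=36.

42dd36363636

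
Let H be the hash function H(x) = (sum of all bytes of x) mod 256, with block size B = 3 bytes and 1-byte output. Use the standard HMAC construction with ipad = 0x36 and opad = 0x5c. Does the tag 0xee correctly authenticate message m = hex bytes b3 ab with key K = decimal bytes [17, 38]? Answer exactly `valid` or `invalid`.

Key decimal bytes [17, 38] = 11 26 is 2 bytes ≤ B = 3; zero-pad to 3 bytes: K' = 11 26 00.
K' ⊕ ipad = 27 10 36; K' ⊕ opad = 4d 7a 5c.
Inner hash: sum = 39+16+54+179+171 = 459; mod 256 = 203 → cb.
Outer hash (recomputed tag): sum = 77+122+92+203 = 494; mod 256 = 238 → ee.
Recomputed tag = ee; claimed = ee → match.

valid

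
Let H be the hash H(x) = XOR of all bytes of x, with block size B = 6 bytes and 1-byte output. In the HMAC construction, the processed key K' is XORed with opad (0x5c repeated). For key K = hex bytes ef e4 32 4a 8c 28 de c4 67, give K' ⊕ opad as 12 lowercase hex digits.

f65c5c5c5c5c

Key hex bytes ef e4 32 4a 8c 28 de c4 67 is 9 bytes > B = 6, so hash it first: H(key) = aa, then zero-pad to 6 bytes: K' = aa 00 00 00 00 00.
XOR each byte with 0x5c: aa⊕5c=f6, 00⊕5c=5c, 00⊕5c=5c, 00⊕5c=5c, 00⊕5c=5c, 00⊕5c=5c.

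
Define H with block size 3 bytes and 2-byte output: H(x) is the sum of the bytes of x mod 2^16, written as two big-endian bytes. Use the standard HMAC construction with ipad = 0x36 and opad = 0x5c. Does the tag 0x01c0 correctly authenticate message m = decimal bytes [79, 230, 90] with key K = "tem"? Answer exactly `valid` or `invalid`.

Key "tem" = 74 65 6d is exactly B = 3 bytes: K' = 74 65 6d.
K' ⊕ ipad = 42 53 5b; K' ⊕ opad = 28 39 31.
Inner hash: sum = 66+83+91+79+230+90 = 639 → 02 7f.
Outer hash (recomputed tag): sum = 40+57+49+2+127 = 275 → 01 13.
Recomputed tag = 0113; claimed = 01c0 → mismatch.

invalid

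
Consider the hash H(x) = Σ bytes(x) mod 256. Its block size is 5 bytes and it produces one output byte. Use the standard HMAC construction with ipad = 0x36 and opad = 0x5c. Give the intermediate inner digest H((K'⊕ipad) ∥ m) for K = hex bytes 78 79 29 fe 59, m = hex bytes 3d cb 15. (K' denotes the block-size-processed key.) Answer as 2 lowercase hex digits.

Key hex bytes 78 79 29 fe 59 is exactly B = 5 bytes: K' = 78 79 29 fe 59.
K' ⊕ ipad = 4e 4f 1f c8 6f.
Inner input = 4e 4f 1f c8 6f ∥ 3d cb 15.
Inner hash: sum = 78+79+31+200+111+61+203+21 = 784; mod 256 = 16 → 10.

10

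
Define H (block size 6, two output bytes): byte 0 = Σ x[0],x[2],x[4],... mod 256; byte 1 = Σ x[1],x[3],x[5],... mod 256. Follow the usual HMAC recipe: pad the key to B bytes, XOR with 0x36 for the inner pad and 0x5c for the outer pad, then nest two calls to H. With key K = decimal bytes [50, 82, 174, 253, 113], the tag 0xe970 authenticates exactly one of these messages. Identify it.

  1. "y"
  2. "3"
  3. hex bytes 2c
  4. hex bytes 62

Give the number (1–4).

1

Key decimal bytes [50, 82, 174, 253, 113] = 32 52 ae fd 71 is 5 bytes ≤ B = 6; zero-pad to 6 bytes: K' = 32 52 ae fd 71 00.
K' ⊕ ipad = 04 64 98 cb 47 36; K' ⊕ opad = 6e 0e f2 a1 2d 5c.
m1: inner = H(04 64 98 cb 47 36 79) = 5c 65; tag = H(6e 0e f2 a1 2d 5c 5c 65) = e970 ← matches
m2: inner = H(04 64 98 cb 47 36 33) = 16 65; tag = H(6e 0e f2 a1 2d 5c 16 65) = a370
m3: inner = H(04 64 98 cb 47 36 2c) = 0f 65; tag = H(6e 0e f2 a1 2d 5c 0f 65) = 9c70
m4: inner = H(04 64 98 cb 47 36 62) = 45 65; tag = H(6e 0e f2 a1 2d 5c 45 65) = d270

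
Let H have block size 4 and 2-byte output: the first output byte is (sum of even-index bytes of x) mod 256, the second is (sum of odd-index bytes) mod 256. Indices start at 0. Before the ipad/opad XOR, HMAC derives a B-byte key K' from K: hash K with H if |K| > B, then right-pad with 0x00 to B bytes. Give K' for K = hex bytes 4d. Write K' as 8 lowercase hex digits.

4d000000

Key hex bytes 4d is 1 byte ≤ B = 4; zero-pad to 4 bytes: K' = 4d 00 00 00.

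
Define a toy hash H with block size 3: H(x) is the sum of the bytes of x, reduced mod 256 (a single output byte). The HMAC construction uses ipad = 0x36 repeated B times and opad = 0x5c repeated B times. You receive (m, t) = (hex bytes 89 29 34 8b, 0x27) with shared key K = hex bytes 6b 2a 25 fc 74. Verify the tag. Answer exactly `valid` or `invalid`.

Key hex bytes 6b 2a 25 fc 74 is 5 bytes > B = 3, so hash it first: H(key) = 2a, then zero-pad to 3 bytes: K' = 2a 00 00.
K' ⊕ ipad = 1c 36 36; K' ⊕ opad = 76 5c 5c.
Inner hash: sum = 28+54+54+137+41+52+139 = 505; mod 256 = 249 → f9.
Outer hash (recomputed tag): sum = 118+92+92+249 = 551; mod 256 = 39 → 27.
Recomputed tag = 27; claimed = 27 → match.

valid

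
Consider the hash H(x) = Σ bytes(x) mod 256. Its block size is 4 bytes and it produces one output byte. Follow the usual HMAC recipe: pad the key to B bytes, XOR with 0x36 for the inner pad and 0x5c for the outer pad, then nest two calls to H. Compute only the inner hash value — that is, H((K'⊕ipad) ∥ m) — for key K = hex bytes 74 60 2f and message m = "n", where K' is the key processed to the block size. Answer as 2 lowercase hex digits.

55

Key hex bytes 74 60 2f is 3 bytes ≤ B = 4; zero-pad to 4 bytes: K' = 74 60 2f 00.
K' ⊕ ipad = 42 56 19 36.
Inner input = 42 56 19 36 ∥ 6e.
Inner hash: sum = 66+86+25+54+110 = 341; mod 256 = 85 → 55.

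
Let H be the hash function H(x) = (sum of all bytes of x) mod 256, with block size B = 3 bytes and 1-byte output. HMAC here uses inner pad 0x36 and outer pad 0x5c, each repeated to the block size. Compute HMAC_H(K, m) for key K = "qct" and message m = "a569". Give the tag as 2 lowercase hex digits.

77

Key "qct" = 71 63 74 is exactly B = 3 bytes: K' = 71 63 74.
K' ⊕ ipad = 47 55 42.  K' ⊕ opad = 2d 3f 28.
Inner input = (K'⊕ipad) ∥ m = 47 55 42 ∥ 61 35 36 39.
Inner hash: sum = 71+85+66+97+53+54+57 = 483; mod 256 = 227 → e3.
Outer input = (K'⊕opad) ∥ inner = 2d 3f 28 ∥ e3.
Outer hash (tag): sum = 45+63+40+227 = 375; mod 256 = 119 → 77.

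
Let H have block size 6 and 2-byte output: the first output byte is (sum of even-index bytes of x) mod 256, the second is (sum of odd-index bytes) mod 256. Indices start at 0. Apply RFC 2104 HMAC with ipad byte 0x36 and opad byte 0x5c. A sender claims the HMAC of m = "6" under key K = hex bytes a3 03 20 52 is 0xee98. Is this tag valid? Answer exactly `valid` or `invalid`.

valid

Key hex bytes a3 03 20 52 is 4 bytes ≤ B = 6; zero-pad to 6 bytes: K' = a3 03 20 52 00 00.
K' ⊕ ipad = 95 35 16 64 36 36; K' ⊕ opad = ff 5f 7c 0e 5c 5c.
Inner hash: even-index sum = 279 mod 256 = 23; odd-index sum = 207 mod 256 = 207 → 17 cf.
Outer hash (recomputed tag): even-index sum = 494 mod 256 = 238; odd-index sum = 408 mod 256 = 152 → ee 98.
Recomputed tag = ee98; claimed = ee98 → match.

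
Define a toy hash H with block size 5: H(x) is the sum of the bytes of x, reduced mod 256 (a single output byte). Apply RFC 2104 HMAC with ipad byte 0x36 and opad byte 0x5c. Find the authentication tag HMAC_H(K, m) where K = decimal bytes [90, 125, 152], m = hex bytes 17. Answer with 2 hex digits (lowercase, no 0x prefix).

8b

Key decimal bytes [90, 125, 152] = 5a 7d 98 is 3 bytes ≤ B = 5; zero-pad to 5 bytes: K' = 5a 7d 98 00 00.
K' ⊕ ipad = 6c 4b ae 36 36.  K' ⊕ opad = 06 21 c4 5c 5c.
Inner input = (K'⊕ipad) ∥ m = 6c 4b ae 36 36 ∥ 17.
Inner hash: sum = 108+75+174+54+54+23 = 488; mod 256 = 232 → e8.
Outer input = (K'⊕opad) ∥ inner = 06 21 c4 5c 5c ∥ e8.
Outer hash (tag): sum = 6+33+196+92+92+232 = 651; mod 256 = 139 → 8b.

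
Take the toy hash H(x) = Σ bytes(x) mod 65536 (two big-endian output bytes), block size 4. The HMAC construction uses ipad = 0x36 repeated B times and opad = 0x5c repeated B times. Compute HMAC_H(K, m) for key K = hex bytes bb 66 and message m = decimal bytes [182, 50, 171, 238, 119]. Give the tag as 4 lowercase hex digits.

Key hex bytes bb 66 is 2 bytes ≤ B = 4; zero-pad to 4 bytes: K' = bb 66 00 00.
K' ⊕ ipad = 8d 50 36 36.  K' ⊕ opad = e7 3a 5c 5c.
Inner input = (K'⊕ipad) ∥ m = 8d 50 36 36 ∥ b6 32 ab ee 77.
Inner hash: sum = 141+80+54+54+182+50+171+238+119 = 1089 → 04 41.
Outer input = (K'⊕opad) ∥ inner = e7 3a 5c 5c ∥ 04 41.
Outer hash (tag): sum = 231+58+92+92+4+65 = 542 → 02 1e.

021e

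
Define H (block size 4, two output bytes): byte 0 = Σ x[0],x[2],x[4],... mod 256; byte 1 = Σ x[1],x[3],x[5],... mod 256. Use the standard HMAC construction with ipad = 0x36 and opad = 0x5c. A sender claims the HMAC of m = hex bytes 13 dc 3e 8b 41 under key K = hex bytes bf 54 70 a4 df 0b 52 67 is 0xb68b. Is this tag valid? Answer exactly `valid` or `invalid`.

Key hex bytes bf 54 70 a4 df 0b 52 67 is 8 bytes > B = 4, so hash it first: H(key) = 60 6a, then zero-pad to 4 bytes: K' = 60 6a 00 00.
K' ⊕ ipad = 56 5c 36 36; K' ⊕ opad = 3c 36 5c 5c.
Inner hash: even-index sum = 286 mod 256 = 30; odd-index sum = 505 mod 256 = 249 → 1e f9.
Outer hash (recomputed tag): even-index sum = 182 mod 256 = 182; odd-index sum = 395 mod 256 = 139 → b6 8b.
Recomputed tag = b68b; claimed = b68b → match.

valid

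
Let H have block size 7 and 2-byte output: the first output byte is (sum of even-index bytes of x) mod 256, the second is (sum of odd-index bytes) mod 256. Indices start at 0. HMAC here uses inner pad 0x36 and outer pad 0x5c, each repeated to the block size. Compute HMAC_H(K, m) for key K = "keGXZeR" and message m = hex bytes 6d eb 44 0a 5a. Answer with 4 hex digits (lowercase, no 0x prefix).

Key "keGXZeR" = 6b 65 47 58 5a 65 52 is exactly B = 7 bytes: K' = 6b 65 47 58 5a 65 52.
K' ⊕ ipad = 5d 53 71 6e 6c 53 64.  K' ⊕ opad = 37 39 1b 04 06 39 0e.
Inner input = (K'⊕ipad) ∥ m = 5d 53 71 6e 6c 53 64 ∥ 6d eb 44 0a 5a.
Inner hash: even-index sum = 659 mod 256 = 147; odd-index sum = 543 mod 256 = 31 → 93 1f.
Outer input = (K'⊕opad) ∥ inner = 37 39 1b 04 06 39 0e ∥ 93 1f.
Outer hash (tag): even-index sum = 133 mod 256 = 133; odd-index sum = 265 mod 256 = 9 → 85 09.

8509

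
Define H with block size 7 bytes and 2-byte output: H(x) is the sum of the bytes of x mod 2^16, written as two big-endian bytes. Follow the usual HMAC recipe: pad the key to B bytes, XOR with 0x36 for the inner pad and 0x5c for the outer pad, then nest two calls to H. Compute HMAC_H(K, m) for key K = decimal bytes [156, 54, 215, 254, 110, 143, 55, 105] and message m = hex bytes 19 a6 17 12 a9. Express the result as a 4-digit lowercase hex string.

Key decimal bytes [156, 54, 215, 254, 110, 143, 55, 105] = 9c 36 d7 fe 6e 8f 37 69 is 8 bytes > B = 7, so hash it first: H(key) = 04 44, then zero-pad to 7 bytes: K' = 04 44 00 00 00 00 00.
K' ⊕ ipad = 32 72 36 36 36 36 36.  K' ⊕ opad = 58 18 5c 5c 5c 5c 5c.
Inner input = (K'⊕ipad) ∥ m = 32 72 36 36 36 36 36 ∥ 19 a6 17 12 a9.
Inner hash: sum = 50+114+54+54+54+54+54+25+166+23+18+169 = 835 → 03 43.
Outer input = (K'⊕opad) ∥ inner = 58 18 5c 5c 5c 5c 5c ∥ 03 43.
Outer hash (tag): sum = 88+24+92+92+92+92+92+3+67 = 642 → 02 82.

0282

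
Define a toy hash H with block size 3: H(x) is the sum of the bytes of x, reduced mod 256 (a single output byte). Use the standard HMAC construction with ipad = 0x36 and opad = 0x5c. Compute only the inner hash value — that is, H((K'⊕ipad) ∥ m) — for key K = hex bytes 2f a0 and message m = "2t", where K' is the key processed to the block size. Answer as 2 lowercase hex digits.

8b

Key hex bytes 2f a0 is 2 bytes ≤ B = 3; zero-pad to 3 bytes: K' = 2f a0 00.
K' ⊕ ipad = 19 96 36.
Inner input = 19 96 36 ∥ 32 74.
Inner hash: sum = 25+150+54+50+116 = 395; mod 256 = 139 → 8b.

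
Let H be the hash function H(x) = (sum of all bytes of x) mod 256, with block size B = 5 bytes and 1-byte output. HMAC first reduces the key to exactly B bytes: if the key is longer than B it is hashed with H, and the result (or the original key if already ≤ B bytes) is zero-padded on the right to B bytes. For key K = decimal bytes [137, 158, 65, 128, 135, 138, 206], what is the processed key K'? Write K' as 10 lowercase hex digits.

|K| = 7 > B = 5, so first hash the key.
H(K): sum = 137+158+65+128+135+138+206 = 967; mod 256 = 199 → c7.
Zero-pad H(K) = c7 to 5 bytes: K' = c7 00 00 00 00.

c700000000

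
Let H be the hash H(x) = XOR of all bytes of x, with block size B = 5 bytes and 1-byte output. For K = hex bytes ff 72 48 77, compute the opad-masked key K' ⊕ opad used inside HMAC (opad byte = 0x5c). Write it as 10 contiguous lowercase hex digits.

a32e142b5c

Key hex bytes ff 72 48 77 is 4 bytes ≤ B = 5; zero-pad to 5 bytes: K' = ff 72 48 77 00.
XOR each byte with 0x5c: ff⊕5c=a3, 72⊕5c=2e, 48⊕5c=14, 77⊕5c=2b, 00⊕5c=5c.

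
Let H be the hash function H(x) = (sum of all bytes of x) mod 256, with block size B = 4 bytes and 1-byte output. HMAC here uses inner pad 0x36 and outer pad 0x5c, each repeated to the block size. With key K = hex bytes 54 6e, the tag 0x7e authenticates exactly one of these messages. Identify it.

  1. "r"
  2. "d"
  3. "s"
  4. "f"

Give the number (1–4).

Key hex bytes 54 6e is 2 bytes ≤ B = 4; zero-pad to 4 bytes: K' = 54 6e 00 00.
K' ⊕ ipad = 62 58 36 36; K' ⊕ opad = 08 32 5c 5c.
m1: inner = H(62 58 36 36 72) = 98; tag = H(08 32 5c 5c 98) = 8a
m2: inner = H(62 58 36 36 64) = 8a; tag = H(08 32 5c 5c 8a) = 7c
m3: inner = H(62 58 36 36 73) = 99; tag = H(08 32 5c 5c 99) = 8b
m4: inner = H(62 58 36 36 66) = 8c; tag = H(08 32 5c 5c 8c) = 7e ← matches

4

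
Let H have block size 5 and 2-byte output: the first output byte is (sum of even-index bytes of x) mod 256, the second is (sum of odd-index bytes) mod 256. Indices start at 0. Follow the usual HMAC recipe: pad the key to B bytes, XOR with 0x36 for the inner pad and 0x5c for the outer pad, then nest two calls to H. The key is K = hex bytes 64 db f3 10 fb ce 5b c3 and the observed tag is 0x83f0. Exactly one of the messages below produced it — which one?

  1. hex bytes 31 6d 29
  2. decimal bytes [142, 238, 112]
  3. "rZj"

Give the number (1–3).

1

Key hex bytes 64 db f3 10 fb ce 5b c3 is 8 bytes > B = 5, so hash it first: H(key) = ad 7c, then zero-pad to 5 bytes: K' = ad 7c 00 00 00.
K' ⊕ ipad = 9b 4a 36 36 36; K' ⊕ opad = f1 20 5c 5c 5c.
m1: inner = H(9b 4a 36 36 36 31 6d 29) = 74 da; tag = H(f1 20 5c 5c 5c 74 da) = 83f0 ← matches
m2: inner = H(9b 4a 36 36 36 8e ee 70) = f5 7e; tag = H(f1 20 5c 5c 5c f5 7e) = 2771
m3: inner = H(9b 4a 36 36 36 72 5a 6a) = 61 5c; tag = H(f1 20 5c 5c 5c 61 5c) = 05dd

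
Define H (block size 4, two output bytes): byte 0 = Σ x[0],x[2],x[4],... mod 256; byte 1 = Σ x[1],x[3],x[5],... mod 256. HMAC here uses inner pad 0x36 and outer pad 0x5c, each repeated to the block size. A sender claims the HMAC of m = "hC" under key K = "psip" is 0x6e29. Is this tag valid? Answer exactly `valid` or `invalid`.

valid

Key "psip" = 70 73 69 70 is exactly B = 4 bytes: K' = 70 73 69 70.
K' ⊕ ipad = 46 45 5f 46; K' ⊕ opad = 2c 2f 35 2c.
Inner hash: even-index sum = 269 mod 256 = 13; odd-index sum = 206 mod 256 = 206 → 0d ce.
Outer hash (recomputed tag): even-index sum = 110 mod 256 = 110; odd-index sum = 297 mod 256 = 41 → 6e 29.
Recomputed tag = 6e29; claimed = 6e29 → match.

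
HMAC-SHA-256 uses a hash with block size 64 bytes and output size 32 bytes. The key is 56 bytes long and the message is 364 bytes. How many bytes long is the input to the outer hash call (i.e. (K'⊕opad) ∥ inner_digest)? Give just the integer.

96

Key is 56 ≤ 64 bytes, zero-padded: |K'| = 64.
Outer input = (K'⊕opad) ∥ H(inner) → 64 + 32 = 96 bytes.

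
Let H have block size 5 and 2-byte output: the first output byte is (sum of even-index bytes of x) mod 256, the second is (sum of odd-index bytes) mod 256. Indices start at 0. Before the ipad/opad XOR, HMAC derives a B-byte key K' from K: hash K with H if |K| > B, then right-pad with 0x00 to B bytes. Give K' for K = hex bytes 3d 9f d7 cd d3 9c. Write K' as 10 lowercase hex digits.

e708000000

|K| = 6 > B = 5, so first hash the key.
H(K): even-index sum = 487 mod 256 = 231; odd-index sum = 520 mod 256 = 8 → e7 08.
Zero-pad H(K) = e7 08 to 5 bytes: K' = e7 08 00 00 00.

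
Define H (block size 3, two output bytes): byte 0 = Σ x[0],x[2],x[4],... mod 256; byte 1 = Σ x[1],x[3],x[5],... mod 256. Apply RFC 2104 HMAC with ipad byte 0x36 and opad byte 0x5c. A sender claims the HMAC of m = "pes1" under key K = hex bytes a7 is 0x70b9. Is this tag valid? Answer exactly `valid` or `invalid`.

Key hex bytes a7 is 1 byte ≤ B = 3; zero-pad to 3 bytes: K' = a7 00 00.
K' ⊕ ipad = 91 36 36; K' ⊕ opad = fb 5c 5c.
Inner hash: even-index sum = 349 mod 256 = 93; odd-index sum = 281 mod 256 = 25 → 5d 19.
Outer hash (recomputed tag): even-index sum = 368 mod 256 = 112; odd-index sum = 185 mod 256 = 185 → 70 b9.
Recomputed tag = 70b9; claimed = 70b9 → match.

valid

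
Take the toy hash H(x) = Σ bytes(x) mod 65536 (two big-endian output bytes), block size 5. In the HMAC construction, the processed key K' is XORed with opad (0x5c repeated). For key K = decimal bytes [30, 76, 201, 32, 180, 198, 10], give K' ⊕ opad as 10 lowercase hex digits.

Key decimal bytes [30, 76, 201, 32, 180, 198, 10] = 1e 4c c9 20 b4 c6 0a is 7 bytes > B = 5, so hash it first: H(key) = 02 d7, then zero-pad to 5 bytes: K' = 02 d7 00 00 00.
XOR each byte with 0x5c: 02⊕5c=5e, d7⊕5c=8b, 00⊕5c=5c, 00⊕5c=5c, 00⊕5c=5c.

5e8b5c5c5c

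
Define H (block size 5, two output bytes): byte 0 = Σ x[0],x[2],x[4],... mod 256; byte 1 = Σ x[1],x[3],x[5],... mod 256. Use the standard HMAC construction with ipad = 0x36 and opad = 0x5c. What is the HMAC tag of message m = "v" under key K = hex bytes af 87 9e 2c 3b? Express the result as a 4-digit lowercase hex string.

Key hex bytes af 87 9e 2c 3b is exactly B = 5 bytes: K' = af 87 9e 2c 3b.
K' ⊕ ipad = 99 b1 a8 1a 0d.  K' ⊕ opad = f3 db c2 70 67.
Inner input = (K'⊕ipad) ∥ m = 99 b1 a8 1a 0d ∥ 76.
Inner hash: even-index sum = 334 mod 256 = 78; odd-index sum = 321 mod 256 = 65 → 4e 41.
Outer input = (K'⊕opad) ∥ inner = f3 db c2 70 67 ∥ 4e 41.
Outer hash (tag): even-index sum = 605 mod 256 = 93; odd-index sum = 409 mod 256 = 153 → 5d 99.

5d99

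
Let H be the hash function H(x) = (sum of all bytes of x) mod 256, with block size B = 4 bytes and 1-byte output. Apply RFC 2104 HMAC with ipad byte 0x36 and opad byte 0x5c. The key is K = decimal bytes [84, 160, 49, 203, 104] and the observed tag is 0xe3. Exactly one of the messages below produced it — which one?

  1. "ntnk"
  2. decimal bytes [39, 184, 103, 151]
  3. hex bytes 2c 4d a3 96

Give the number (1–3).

Key decimal bytes [84, 160, 49, 203, 104] = 54 a0 31 cb 68 is 5 bytes > B = 4, so hash it first: H(key) = 58, then zero-pad to 4 bytes: K' = 58 00 00 00.
K' ⊕ ipad = 6e 36 36 36; K' ⊕ opad = 04 5c 5c 5c.
m1: inner = H(6e 36 36 36 6e 74 6e 6b) = cb; tag = H(04 5c 5c 5c cb) = e3 ← matches
m2: inner = H(6e 36 36 36 27 b8 67 97) = ed; tag = H(04 5c 5c 5c ed) = 05
m3: inner = H(6e 36 36 36 2c 4d a3 96) = c2; tag = H(04 5c 5c 5c c2) = da

1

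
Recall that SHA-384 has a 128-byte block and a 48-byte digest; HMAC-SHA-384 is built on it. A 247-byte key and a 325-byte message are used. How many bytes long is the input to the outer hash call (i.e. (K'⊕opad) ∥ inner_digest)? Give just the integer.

Key is 247 > 128 bytes, so it is hashed to 48 bytes then zero-padded to 128: |K'| = 128.
Outer input = (K'⊕opad) ∥ H(inner) → 128 + 48 = 176 bytes.

176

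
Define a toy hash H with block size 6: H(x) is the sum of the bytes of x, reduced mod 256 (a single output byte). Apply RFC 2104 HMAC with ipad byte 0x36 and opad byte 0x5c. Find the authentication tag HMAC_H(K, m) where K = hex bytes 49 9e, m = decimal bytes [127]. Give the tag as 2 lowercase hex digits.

c5

Key hex bytes 49 9e is 2 bytes ≤ B = 6; zero-pad to 6 bytes: K' = 49 9e 00 00 00 00.
K' ⊕ ipad = 7f a8 36 36 36 36.  K' ⊕ opad = 15 c2 5c 5c 5c 5c.
Inner input = (K'⊕ipad) ∥ m = 7f a8 36 36 36 36 ∥ 7f.
Inner hash: sum = 127+168+54+54+54+54+127 = 638; mod 256 = 126 → 7e.
Outer input = (K'⊕opad) ∥ inner = 15 c2 5c 5c 5c 5c ∥ 7e.
Outer hash (tag): sum = 21+194+92+92+92+92+126 = 709; mod 256 = 197 → c5.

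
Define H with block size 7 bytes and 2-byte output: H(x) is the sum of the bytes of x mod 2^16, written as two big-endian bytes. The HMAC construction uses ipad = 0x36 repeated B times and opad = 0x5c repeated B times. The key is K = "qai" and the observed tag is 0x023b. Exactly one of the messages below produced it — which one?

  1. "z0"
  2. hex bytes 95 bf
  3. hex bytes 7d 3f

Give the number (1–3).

Key "qai" = 71 61 69 is 3 bytes ≤ B = 7; zero-pad to 7 bytes: K' = 71 61 69 00 00 00 00.
K' ⊕ ipad = 47 57 5f 36 36 36 36; K' ⊕ opad = 2d 3d 35 5c 5c 5c 5c.
m1: inner = H(47 57 5f 36 36 36 36 7a 30) = 02 7f; tag = H(2d 3d 35 5c 5c 5c 5c 02 7f) = 0290
m2: inner = H(47 57 5f 36 36 36 36 95 bf) = 03 29; tag = H(2d 3d 35 5c 5c 5c 5c 03 29) = 023b ← matches
m3: inner = H(47 57 5f 36 36 36 36 7d 3f) = 02 91; tag = H(2d 3d 35 5c 5c 5c 5c 02 91) = 02a2

2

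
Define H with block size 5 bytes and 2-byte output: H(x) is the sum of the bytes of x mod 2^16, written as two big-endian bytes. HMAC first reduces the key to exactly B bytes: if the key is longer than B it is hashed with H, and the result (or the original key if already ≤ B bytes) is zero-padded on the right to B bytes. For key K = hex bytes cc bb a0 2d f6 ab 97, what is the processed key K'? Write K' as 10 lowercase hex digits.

048c000000

|K| = 7 > B = 5, so first hash the key.
H(K): sum = 204+187+160+45+246+171+151 = 1164 → 04 8c.
Zero-pad H(K) = 04 8c to 5 bytes: K' = 04 8c 00 00 00.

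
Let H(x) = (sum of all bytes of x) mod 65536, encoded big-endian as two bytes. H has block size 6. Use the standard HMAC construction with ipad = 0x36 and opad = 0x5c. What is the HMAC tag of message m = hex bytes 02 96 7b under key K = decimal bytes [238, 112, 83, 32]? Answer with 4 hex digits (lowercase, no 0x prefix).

023c

Key decimal bytes [238, 112, 83, 32] = ee 70 53 20 is 4 bytes ≤ B = 6; zero-pad to 6 bytes: K' = ee 70 53 20 00 00.
K' ⊕ ipad = d8 46 65 16 36 36.  K' ⊕ opad = b2 2c 0f 7c 5c 5c.
Inner input = (K'⊕ipad) ∥ m = d8 46 65 16 36 36 ∥ 02 96 7b.
Inner hash: sum = 216+70+101+22+54+54+2+150+123 = 792 → 03 18.
Outer input = (K'⊕opad) ∥ inner = b2 2c 0f 7c 5c 5c ∥ 03 18.
Outer hash (tag): sum = 178+44+15+124+92+92+3+24 = 572 → 02 3c.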